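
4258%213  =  211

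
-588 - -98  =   -490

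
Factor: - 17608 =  - 2^3*31^1*71^1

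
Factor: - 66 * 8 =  - 2^4*3^1 * 11^1 = - 528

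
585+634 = 1219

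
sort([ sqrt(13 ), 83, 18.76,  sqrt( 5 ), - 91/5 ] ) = [ - 91/5, sqrt (5), sqrt(13),18.76,  83 ]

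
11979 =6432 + 5547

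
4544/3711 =1+833/3711 = 1.22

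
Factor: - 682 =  - 2^1 *11^1*31^1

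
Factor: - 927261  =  - 3^3*61^1*563^1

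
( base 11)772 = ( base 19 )2ae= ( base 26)19g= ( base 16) 39e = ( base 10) 926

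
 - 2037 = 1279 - 3316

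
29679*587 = 17421573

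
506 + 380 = 886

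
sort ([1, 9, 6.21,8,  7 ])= [1,6.21 , 7 , 8,  9]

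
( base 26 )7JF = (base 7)21165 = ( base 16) 1479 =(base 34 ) 4i5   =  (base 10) 5241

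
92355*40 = 3694200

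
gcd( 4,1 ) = 1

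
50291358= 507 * 99194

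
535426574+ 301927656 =837354230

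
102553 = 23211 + 79342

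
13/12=13/12 = 1.08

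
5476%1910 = 1656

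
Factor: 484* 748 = 362032  =  2^4*11^3*17^1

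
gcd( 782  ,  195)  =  1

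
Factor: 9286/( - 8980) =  - 2^( - 1 )*5^( - 1 )*449^(  -  1)*  4643^1 = - 4643/4490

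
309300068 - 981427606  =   - 672127538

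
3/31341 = 1/10447  =  0.00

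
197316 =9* 21924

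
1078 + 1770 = 2848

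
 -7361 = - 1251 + - 6110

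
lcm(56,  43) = 2408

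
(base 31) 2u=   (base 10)92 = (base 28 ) 38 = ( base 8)134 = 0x5c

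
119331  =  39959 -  - 79372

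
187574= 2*93787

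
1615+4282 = 5897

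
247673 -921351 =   -  673678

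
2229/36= 743/12=61.92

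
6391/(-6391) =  - 1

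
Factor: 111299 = 17^1*6547^1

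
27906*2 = 55812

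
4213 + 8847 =13060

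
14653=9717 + 4936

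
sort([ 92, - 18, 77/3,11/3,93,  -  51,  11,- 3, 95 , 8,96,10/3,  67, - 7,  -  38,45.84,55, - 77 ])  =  [ - 77, - 51, - 38, - 18, - 7, - 3,10/3,11/3,8,11, 77/3,45.84,55, 67,92,93,95,  96 ]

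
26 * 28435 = 739310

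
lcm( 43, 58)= 2494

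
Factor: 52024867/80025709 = 37^ (-1)*43^(-1 )*179^ ( - 1)*281^( - 1 )*1907^1 * 27281^1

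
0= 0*84937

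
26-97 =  - 71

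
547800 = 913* 600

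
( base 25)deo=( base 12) 4B03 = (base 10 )8499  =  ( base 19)14a6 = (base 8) 20463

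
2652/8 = 663/2 = 331.50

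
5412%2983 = 2429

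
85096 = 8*10637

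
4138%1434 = 1270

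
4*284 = 1136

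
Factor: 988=2^2*13^1*19^1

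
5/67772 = 5/67772 =0.00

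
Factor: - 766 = -2^1 *383^1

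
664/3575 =664/3575=0.19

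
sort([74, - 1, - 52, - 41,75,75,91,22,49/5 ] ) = [ - 52 ,  -  41, - 1,49/5,22, 74,75, 75,91 ] 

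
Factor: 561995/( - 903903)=- 3^( - 1 )*5^1*7^( - 1)*11^( - 1)*13^( - 1 )*43^( - 1)*16057^1 = - 80285/129129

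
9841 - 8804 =1037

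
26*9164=238264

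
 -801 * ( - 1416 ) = 1134216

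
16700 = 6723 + 9977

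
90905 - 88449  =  2456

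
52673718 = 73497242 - 20823524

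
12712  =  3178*4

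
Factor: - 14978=- 2^1*7489^1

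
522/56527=522/56527  =  0.01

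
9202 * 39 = 358878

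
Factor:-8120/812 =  - 10 = -  2^1*5^1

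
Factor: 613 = 613^1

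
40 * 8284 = 331360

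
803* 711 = 570933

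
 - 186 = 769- 955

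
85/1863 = 85/1863 = 0.05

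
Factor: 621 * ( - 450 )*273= - 76289850 = - 2^1 * 3^6*5^2*7^1 * 13^1*23^1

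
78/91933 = 78/91933 = 0.00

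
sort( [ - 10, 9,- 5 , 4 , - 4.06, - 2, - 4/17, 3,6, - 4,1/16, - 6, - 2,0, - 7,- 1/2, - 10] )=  [ - 10,-10, - 7, - 6, - 5, - 4.06,-4,-2, - 2, - 1/2, - 4/17, 0, 1/16,3, 4, 6, 9] 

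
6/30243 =2/10081 = 0.00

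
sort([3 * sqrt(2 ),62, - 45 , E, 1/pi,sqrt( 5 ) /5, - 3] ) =[ - 45,-3,1/pi, sqrt(5)/5, E,  3*sqrt(2 ),62 ] 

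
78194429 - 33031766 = 45162663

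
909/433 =2 + 43/433 = 2.10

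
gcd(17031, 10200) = 3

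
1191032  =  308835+882197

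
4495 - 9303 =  - 4808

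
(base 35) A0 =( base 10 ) 350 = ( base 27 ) cq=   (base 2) 101011110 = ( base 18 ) 118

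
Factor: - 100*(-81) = 2^2*3^4*5^2  =  8100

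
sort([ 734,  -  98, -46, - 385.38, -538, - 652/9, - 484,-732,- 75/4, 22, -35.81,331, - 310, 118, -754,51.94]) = [ - 754,  -  732,-538 , - 484, -385.38, - 310, - 98 ,  -  652/9, - 46, - 35.81, - 75/4,  22 , 51.94,118 , 331,734 ]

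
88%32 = 24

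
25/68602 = 25/68602 = 0.00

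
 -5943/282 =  - 22 + 87/94 =- 21.07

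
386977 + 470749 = 857726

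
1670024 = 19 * 87896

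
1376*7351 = 10114976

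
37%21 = 16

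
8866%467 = 460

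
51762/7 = 7394 + 4/7 =7394.57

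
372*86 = 31992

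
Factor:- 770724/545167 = -2^2*3^2*7^( - 1)*19^(-1)*79^1*271^1*4099^( - 1)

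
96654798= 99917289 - 3262491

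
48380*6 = 290280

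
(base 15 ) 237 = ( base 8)766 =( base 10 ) 502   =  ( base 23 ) lj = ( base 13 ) 2c8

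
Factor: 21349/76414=2^( - 1)*13^( - 1) * 37^1*577^1 * 2939^( - 1) 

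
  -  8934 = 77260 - 86194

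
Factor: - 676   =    -  2^2 * 13^2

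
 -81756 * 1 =-81756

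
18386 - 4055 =14331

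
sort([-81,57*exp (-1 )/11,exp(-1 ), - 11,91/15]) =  [ - 81 ,-11,exp(- 1 ),57*exp(- 1)/11, 91/15]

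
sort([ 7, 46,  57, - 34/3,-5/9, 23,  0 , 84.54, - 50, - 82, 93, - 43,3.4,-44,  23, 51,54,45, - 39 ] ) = [ - 82, - 50, - 44,- 43,- 39, - 34/3, - 5/9,0,3.4, 7, 23, 23,45, 46,51,  54,57,84.54, 93 ]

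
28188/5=5637 + 3/5=5637.60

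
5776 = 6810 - 1034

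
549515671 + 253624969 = 803140640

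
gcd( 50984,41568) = 8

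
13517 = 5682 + 7835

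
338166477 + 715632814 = 1053799291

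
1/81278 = 1/81278 = 0.00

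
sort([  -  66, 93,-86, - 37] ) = [-86,-66, - 37, 93]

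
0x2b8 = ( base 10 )696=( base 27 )pl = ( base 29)O0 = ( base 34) kg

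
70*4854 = 339780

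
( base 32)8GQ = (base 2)10001000011010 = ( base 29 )AB1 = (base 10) 8730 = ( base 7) 34311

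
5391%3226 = 2165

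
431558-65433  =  366125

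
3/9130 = 3/9130 = 0.00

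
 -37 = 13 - 50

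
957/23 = 41  +  14/23 = 41.61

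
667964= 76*8789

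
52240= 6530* 8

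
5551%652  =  335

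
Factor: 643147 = 179^1*3593^1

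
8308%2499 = 811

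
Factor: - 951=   -3^1*317^1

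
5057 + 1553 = 6610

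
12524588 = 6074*2062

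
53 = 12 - -41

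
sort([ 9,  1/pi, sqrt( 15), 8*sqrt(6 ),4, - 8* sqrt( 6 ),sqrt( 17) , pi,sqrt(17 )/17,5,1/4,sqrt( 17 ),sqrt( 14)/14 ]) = [ - 8*sqrt( 6), sqrt(17) /17, 1/4,sqrt (14)/14, 1/pi , pi,sqrt( 15 ),4, sqrt( 17 ),sqrt (17),5, 9, 8*sqrt( 6)] 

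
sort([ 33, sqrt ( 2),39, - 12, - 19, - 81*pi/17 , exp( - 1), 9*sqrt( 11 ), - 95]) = [ - 95, - 19, - 81* pi/17,- 12,exp( - 1),sqrt( 2),9*sqrt(11), 33, 39]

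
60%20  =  0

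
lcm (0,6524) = 0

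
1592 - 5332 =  - 3740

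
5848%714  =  136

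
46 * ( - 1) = - 46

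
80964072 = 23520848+57443224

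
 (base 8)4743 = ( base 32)2f3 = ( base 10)2531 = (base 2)100111100011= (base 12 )156b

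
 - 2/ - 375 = 2/375 =0.01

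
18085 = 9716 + 8369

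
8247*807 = 6655329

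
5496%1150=896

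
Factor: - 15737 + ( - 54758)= - 5^1*23^1*613^1 = - 70495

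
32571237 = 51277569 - 18706332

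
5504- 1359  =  4145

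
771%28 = 15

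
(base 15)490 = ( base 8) 2013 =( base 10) 1035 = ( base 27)1B9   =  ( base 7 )3006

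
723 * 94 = 67962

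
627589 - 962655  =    -  335066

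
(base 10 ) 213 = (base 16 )d5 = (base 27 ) 7O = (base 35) 63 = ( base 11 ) 184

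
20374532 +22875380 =43249912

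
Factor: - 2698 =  - 2^1*19^1 * 71^1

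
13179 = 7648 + 5531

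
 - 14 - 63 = -77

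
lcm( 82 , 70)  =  2870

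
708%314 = 80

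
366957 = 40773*9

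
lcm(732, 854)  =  5124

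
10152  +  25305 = 35457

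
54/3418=27/1709 =0.02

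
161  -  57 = 104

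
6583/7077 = 6583/7077 = 0.93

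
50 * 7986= 399300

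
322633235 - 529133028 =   -  206499793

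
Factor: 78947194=2^1* 1609^1*24533^1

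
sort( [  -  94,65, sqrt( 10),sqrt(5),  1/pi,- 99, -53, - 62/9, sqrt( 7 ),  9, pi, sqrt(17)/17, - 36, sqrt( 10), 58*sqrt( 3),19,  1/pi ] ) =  [  -  99, - 94, - 53, - 36, - 62/9, sqrt( 17)/17,  1/pi , 1/pi,sqrt( 5),sqrt( 7),pi, sqrt(10), sqrt(10),9 , 19,65, 58 *sqrt( 3 )] 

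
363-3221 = -2858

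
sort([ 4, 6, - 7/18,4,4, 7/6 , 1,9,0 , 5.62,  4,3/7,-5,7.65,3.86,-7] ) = [  -  7,-5, - 7/18,0,3/7, 1,7/6,3.86, 4, 4,4,4, 5.62,6,7.65,9 ] 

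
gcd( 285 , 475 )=95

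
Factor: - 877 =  - 877^1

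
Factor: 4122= 2^1*3^2*229^1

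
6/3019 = 6/3019 = 0.00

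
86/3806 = 43/1903 =0.02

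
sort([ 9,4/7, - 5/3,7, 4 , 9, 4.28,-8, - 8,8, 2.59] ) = [-8, - 8,-5/3,4/7,2.59, 4, 4.28, 7,8,9, 9 ] 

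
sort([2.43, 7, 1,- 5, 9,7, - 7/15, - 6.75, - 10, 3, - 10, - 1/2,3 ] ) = [ - 10, - 10, - 6.75 ,- 5, - 1/2, -7/15,1, 2.43,3,3,7,7,9]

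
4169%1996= 177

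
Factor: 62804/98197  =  2^2 *7^1*11^( - 1)*79^(-1) * 113^ ( - 1)*2243^1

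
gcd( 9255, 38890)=5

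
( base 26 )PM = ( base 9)826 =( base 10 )672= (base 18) 216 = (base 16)2a0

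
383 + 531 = 914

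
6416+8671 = 15087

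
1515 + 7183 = 8698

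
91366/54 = 45683/27 = 1691.96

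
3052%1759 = 1293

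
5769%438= 75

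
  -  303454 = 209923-513377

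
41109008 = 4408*9326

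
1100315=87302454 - 86202139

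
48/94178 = 24/47089 = 0.00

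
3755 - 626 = 3129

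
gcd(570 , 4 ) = 2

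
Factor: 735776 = 2^5*22993^1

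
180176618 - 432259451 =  - 252082833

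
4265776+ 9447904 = 13713680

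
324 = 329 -5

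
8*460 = 3680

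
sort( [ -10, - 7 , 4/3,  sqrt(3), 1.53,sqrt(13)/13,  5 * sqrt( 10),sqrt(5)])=[-10, - 7,  sqrt(13 )/13, 4/3,1.53,  sqrt(3 ), sqrt( 5 ),5*sqrt(10) ]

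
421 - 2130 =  - 1709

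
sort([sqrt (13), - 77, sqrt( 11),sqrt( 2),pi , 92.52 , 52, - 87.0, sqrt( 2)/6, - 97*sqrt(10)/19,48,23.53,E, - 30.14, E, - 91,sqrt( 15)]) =[- 91, - 87.0, - 77, - 30.14, - 97*sqrt( 10)/19 , sqrt( 2) /6,sqrt(2 ),E, E,pi, sqrt(11), sqrt( 13),sqrt(15 ),23.53,48,  52,  92.52 ]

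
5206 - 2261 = 2945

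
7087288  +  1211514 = 8298802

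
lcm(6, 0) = 0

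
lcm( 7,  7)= 7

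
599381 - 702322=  - 102941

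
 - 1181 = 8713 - 9894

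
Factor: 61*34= 2^1 * 17^1*61^1 = 2074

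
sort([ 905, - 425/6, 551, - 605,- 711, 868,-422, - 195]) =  [ - 711 , - 605,-422, - 195, - 425/6 , 551 , 868,905] 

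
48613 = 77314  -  28701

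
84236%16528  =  1596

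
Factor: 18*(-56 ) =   -  1008 = - 2^4*3^2* 7^1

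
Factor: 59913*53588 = 3210617844 = 2^2*3^3*7^1* 317^1*13397^1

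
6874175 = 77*89275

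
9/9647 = 9/9647 = 0.00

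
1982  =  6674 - 4692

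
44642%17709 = 9224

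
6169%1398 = 577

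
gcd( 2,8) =2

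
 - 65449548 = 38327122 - 103776670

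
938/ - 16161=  - 1 + 15223/16161 = -0.06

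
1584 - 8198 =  - 6614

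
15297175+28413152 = 43710327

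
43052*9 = 387468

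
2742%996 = 750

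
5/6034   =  5/6034 =0.00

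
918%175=43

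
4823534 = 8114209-3290675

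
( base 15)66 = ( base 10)96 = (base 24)40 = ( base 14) 6C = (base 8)140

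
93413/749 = 124+537/749  =  124.72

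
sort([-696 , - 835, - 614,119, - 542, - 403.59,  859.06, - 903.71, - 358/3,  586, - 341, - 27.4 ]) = [ - 903.71, - 835 , -696, - 614 , - 542, - 403.59, - 341,-358/3,-27.4, 119,  586,859.06]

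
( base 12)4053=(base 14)2783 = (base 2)1101100111111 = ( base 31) 780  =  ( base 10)6975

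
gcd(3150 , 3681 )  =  9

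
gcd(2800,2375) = 25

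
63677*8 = 509416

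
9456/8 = 1182=1182.00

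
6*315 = 1890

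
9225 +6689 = 15914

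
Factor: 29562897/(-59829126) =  - 1407757/2849006  =  - 2^(-1)*13^1*108289^1*1424503^( - 1 ) 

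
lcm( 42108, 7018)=42108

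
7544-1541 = 6003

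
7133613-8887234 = -1753621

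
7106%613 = 363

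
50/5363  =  50/5363 = 0.01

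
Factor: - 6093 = -3^2*677^1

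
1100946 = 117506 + 983440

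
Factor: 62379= 3^2*29^1*239^1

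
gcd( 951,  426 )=3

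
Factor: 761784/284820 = 63482/23735 = 2^1*5^(-1)*47^( - 1) * 101^( - 1)*31741^1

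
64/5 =12 + 4/5 = 12.80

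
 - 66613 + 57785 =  - 8828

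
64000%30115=3770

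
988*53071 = 52434148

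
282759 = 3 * 94253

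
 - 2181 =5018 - 7199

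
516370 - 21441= 494929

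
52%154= 52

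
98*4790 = 469420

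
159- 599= - 440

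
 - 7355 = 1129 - 8484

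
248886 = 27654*9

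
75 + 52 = 127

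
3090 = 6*515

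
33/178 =33/178 = 0.19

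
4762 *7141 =34005442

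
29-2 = 27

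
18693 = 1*18693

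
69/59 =69/59 = 1.17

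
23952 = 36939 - 12987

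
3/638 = 3/638= 0.00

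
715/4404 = 715/4404 =0.16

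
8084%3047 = 1990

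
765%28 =9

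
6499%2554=1391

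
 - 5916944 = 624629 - 6541573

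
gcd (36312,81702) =9078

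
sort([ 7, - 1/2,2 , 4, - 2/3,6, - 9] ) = [-9, - 2/3, - 1/2 , 2, 4,6, 7]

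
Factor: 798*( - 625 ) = -498750 = -2^1*3^1*5^4*7^1 *19^1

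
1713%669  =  375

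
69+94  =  163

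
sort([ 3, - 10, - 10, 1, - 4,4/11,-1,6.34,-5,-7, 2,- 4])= [-10, - 10,-7, - 5, - 4, - 4,-1,4/11,1 , 2, 3,6.34]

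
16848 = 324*52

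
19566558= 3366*5813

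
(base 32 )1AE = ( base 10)1358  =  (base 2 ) 10101001110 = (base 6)10142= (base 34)15W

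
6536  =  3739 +2797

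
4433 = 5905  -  1472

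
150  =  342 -192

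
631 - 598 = 33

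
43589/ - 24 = -1817 + 19/24 =- 1816.21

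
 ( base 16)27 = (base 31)18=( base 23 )1G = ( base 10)39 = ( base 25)1e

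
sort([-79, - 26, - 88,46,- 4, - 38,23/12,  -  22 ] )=[-88, - 79, - 38, - 26,- 22, - 4,23/12, 46 ]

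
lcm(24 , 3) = 24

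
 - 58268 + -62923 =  - 121191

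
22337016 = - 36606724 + 58943740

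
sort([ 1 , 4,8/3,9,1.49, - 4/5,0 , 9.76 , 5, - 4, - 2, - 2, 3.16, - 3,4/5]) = [ - 4, - 3, - 2 , - 2 ,-4/5 , 0 , 4/5 , 1, 1.49, 8/3,3.16 , 4,5 , 9, 9.76 ]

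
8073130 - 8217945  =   - 144815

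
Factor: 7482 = 2^1*3^1*29^1 * 43^1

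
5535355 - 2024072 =3511283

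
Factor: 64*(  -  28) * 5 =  - 8960 = - 2^8 *5^1*7^1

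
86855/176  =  86855/176 = 493.49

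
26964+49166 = 76130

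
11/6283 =11/6283 = 0.00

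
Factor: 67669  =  7^2*1381^1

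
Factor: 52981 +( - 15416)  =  37565 =5^1*11^1*683^1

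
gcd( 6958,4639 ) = 1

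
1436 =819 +617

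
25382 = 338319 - 312937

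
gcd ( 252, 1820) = 28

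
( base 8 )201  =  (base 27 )4l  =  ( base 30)49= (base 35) 3o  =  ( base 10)129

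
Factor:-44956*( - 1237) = 2^2*1237^1 * 11239^1 = 55610572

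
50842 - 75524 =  - 24682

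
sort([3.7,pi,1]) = [1,pi, 3.7]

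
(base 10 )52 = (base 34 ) 1i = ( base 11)48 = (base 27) 1p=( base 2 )110100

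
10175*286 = 2910050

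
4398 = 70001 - 65603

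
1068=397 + 671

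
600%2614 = 600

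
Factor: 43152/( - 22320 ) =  -3^ ( - 1)* 5^( - 1 ) *29^1 = - 29/15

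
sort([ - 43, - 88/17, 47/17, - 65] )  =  [  -  65, - 43, - 88/17,47/17 ]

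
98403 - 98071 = 332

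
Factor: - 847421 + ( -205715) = -2^4*7^1*9403^1 = -  1053136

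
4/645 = 4/645 = 0.01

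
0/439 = 0 = 0.00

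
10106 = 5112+4994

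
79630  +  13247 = 92877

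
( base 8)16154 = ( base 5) 213101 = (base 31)7HM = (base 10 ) 7276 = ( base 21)gaa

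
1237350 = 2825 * 438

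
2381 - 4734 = -2353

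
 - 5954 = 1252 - 7206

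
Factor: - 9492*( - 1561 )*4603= 68202706236 = 2^2*3^1*7^2*113^1*223^1*4603^1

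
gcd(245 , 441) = 49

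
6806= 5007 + 1799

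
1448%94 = 38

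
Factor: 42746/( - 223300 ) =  - 67/350 = - 2^( - 1)*5^(-2) * 7^(-1)*67^1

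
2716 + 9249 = 11965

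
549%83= 51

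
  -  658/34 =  - 329/17  =  - 19.35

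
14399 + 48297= 62696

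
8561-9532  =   - 971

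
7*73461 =514227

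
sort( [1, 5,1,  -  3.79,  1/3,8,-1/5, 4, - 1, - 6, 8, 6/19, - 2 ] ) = [ - 6 , - 3.79, - 2, - 1, - 1/5, 6/19, 1/3,1, 1,4, 5, 8,8 ]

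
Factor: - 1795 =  - 5^1*359^1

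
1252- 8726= - 7474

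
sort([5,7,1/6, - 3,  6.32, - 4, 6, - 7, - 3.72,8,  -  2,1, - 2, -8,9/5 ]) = [ -8, - 7, - 4, - 3.72,  -  3, - 2, - 2,1/6,1,9/5 , 5,6  ,  6.32, 7, 8]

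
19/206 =19/206 =0.09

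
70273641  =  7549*9309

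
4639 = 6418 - 1779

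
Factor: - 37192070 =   -  2^1 * 5^1*3719207^1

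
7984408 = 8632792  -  648384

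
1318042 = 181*7282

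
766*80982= 62032212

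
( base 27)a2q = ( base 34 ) 6CQ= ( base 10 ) 7370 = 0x1CCA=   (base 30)85k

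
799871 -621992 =177879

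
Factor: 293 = 293^1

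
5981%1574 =1259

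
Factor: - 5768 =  - 2^3*7^1*103^1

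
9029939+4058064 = 13088003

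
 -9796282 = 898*(-10909)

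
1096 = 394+702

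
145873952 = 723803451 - 577929499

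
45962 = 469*98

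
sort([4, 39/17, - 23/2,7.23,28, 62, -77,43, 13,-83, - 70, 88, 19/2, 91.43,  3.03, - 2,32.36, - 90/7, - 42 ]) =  [ - 83, - 77, - 70,-42, -90/7, - 23/2,  -  2, 39/17, 3.03,4,7.23, 19/2, 13,28 , 32.36, 43,62,  88,  91.43 ]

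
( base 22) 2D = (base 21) 2f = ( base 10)57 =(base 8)71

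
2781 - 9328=  -  6547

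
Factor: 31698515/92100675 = 6339703/18420135= 3^( -1)*5^( - 1)*1228009^( - 1) * 6339703^1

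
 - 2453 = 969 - 3422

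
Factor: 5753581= 61^1*94321^1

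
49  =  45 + 4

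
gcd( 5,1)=1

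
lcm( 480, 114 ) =9120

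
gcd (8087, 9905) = 1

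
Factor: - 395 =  - 5^1*79^1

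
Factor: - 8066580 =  - 2^2 * 3^1*5^1*134443^1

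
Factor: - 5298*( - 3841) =2^1*3^1*23^1*167^1*883^1 = 20349618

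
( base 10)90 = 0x5a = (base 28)36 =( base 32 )2Q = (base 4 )1122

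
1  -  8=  - 7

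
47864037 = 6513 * 7349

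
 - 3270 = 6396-9666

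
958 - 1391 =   -  433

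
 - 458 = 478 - 936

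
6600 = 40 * 165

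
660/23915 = 132/4783  =  0.03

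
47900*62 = 2969800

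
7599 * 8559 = 65039841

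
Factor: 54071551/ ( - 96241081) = -23^1 * 31^( - 1) *379^1 * 6203^1*3104551^(-1)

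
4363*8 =34904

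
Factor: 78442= 2^1 * 7^1*13^1* 431^1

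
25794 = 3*8598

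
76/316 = 19/79 =0.24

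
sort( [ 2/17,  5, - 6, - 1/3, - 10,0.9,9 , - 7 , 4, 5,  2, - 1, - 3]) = [ - 10, - 7, -6, - 3, - 1, - 1/3, 2/17,0.9,  2,4, 5 , 5,  9]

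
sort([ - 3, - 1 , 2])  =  [-3, - 1, 2] 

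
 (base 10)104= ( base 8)150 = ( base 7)206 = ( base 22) 4g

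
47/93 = 47/93 =0.51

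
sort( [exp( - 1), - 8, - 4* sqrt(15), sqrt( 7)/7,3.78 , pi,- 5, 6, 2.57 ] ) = [-4*sqrt( 15 ), - 8 ,-5, exp( - 1), sqrt( 7)/7,2.57, pi, 3.78,6 ] 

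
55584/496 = 3474/31 = 112.06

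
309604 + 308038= 617642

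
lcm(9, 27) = 27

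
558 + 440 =998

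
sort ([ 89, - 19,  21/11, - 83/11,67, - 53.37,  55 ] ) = [ - 53.37, - 19, - 83/11,  21/11,  55 , 67, 89]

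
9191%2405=1976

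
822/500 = 1+161/250 = 1.64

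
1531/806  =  1 + 725/806 = 1.90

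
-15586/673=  - 24+566/673 = - 23.16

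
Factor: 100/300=3^ ( - 1) = 1/3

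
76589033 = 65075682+11513351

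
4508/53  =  4508/53 = 85.06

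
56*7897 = 442232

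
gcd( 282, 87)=3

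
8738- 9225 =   -  487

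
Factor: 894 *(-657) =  - 2^1*3^3 * 73^1*149^1 = - 587358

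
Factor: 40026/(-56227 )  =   - 2^1 * 3^1*7^1*59^(-1)= - 42/59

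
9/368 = 9/368 = 0.02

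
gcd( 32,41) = 1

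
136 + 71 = 207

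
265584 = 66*4024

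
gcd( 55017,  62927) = 1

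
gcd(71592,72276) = 228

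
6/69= 2/23= 0.09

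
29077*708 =20586516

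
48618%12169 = 12111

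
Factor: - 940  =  -2^2*5^1*47^1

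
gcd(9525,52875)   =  75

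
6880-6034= 846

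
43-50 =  - 7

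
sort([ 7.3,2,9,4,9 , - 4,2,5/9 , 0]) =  [-4,  0,5/9,2,2,4,7.3,9,9]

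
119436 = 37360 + 82076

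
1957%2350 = 1957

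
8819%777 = 272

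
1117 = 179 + 938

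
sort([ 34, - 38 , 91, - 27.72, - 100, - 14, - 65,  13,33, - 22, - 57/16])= [ - 100, - 65,  -  38,-27.72, -22 , - 14, - 57/16,13, 33, 34,  91] 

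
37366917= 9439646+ 27927271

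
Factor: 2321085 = 3^1* 5^1*13^1*11903^1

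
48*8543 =410064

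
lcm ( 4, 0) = 0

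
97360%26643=17431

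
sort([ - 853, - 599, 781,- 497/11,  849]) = [ - 853, - 599 , - 497/11, 781, 849]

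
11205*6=67230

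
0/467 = 0 =0.00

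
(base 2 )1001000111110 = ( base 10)4670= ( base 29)5g1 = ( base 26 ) 6NG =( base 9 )6358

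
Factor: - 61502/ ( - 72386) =30751/36193 =7^1*17^( - 1 )*23^1* 191^1 * 2129^( - 1)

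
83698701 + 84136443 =167835144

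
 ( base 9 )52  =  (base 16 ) 2F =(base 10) 47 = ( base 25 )1m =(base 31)1G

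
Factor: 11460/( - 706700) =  - 3/185= -3^1*5^( - 1 )*37^( - 1)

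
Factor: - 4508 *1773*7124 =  - 56939880816 = - 2^4*3^2 * 7^2*13^1*23^1*137^1 * 197^1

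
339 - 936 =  - 597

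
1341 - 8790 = - 7449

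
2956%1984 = 972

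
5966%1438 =214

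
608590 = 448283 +160307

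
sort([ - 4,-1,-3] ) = [ - 4, - 3, - 1 ] 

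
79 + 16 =95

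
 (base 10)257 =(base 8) 401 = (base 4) 10001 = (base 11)214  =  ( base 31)89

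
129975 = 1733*75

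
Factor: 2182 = 2^1*1091^1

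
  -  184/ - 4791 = 184/4791 = 0.04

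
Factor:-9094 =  - 2^1*4547^1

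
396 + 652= 1048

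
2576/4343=2576/4343  =  0.59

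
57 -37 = 20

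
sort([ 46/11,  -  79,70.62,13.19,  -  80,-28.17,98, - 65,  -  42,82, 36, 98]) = [- 80, - 79,-65, - 42, - 28.17, 46/11, 13.19,36,70.62,82,98,98]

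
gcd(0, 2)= 2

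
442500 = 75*5900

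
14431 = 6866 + 7565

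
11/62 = 11/62 =0.18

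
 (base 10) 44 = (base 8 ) 54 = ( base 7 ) 62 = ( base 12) 38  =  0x2c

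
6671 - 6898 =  - 227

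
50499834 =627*80542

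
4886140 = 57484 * 85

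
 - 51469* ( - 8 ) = 411752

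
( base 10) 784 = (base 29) r1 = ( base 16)310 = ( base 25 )169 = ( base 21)1g7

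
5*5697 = 28485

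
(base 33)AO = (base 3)111010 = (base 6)1350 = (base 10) 354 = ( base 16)162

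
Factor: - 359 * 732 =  - 262788 = -2^2*3^1*61^1 * 359^1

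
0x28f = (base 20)1cf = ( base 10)655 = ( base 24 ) 137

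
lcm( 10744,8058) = 32232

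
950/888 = 475/444 = 1.07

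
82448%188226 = 82448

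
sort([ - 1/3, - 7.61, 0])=[-7.61, - 1/3,0 ]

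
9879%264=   111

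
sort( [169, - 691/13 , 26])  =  [ - 691/13, 26, 169]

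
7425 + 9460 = 16885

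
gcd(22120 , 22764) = 28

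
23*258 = 5934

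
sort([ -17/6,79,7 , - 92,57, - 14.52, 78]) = [ - 92, - 14.52, - 17/6,7,57, 78,79 ] 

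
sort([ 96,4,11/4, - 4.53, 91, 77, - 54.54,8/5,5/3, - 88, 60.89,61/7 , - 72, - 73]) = [-88, - 73, -72, - 54.54, - 4.53,8/5, 5/3, 11/4,4,61/7,60.89, 77, 91, 96] 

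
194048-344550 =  -150502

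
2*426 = 852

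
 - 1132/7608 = - 1 + 1619/1902 = - 0.15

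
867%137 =45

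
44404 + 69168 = 113572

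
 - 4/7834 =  - 1 + 3915/3917 = - 0.00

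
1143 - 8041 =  - 6898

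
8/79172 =2/19793 = 0.00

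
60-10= 50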